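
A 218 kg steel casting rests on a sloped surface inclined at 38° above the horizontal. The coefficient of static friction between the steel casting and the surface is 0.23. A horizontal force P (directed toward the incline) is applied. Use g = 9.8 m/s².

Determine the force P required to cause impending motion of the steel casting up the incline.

P ≈ 2630 N

At impending motion up the slope, friction acts down-slope at its limit: f = μ_s N.
Perpendicular to the incline: N = m g cos θ + P sin θ.
Along the incline: P cos θ = m g sin θ + μ_s N = m g sin θ + μ_s (m g cos θ + P sin θ).
Solving, P (cos θ − μ_s sin θ) = m g (sin θ + μ_s cos θ), so P = 218×9.8×(sin 38° + 0.23 cos 38°)/(cos 38° − 0.23 sin 38°) = 2140×0.7969/0.6464 = 2630 N.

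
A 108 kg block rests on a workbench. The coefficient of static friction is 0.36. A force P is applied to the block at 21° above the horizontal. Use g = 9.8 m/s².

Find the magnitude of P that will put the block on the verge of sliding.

P ≈ 359 N

N = m g − P sin α (the pull lifts the block).
At impending slip, P cos α = μ_s N = μ_s (m g − P sin α).
Solving: P (cos α + μ_s sin α) = μ_s m g → P = 0.36×1060/(cos 21° + 0.36 sin 21°) = 381/1.063 = 359 N.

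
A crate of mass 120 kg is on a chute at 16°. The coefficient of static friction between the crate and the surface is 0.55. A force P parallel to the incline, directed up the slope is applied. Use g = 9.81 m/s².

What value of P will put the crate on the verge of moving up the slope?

P ≈ 947 N

At impending motion up the slope, friction acts down-slope at its limit: f = μ_s N.
P is parallel to the surface, so N = m g cos θ = 1130 N.
Along the incline: P = m g sin θ + μ_s N = 324 + 0.55×1130 = 947 N.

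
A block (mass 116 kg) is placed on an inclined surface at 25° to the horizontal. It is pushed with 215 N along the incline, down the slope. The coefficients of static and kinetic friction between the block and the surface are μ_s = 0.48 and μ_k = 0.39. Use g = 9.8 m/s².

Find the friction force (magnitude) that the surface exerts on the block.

f ≈ 402 N (up the incline)

The normal reaction is N = m g cos θ = 1030 N.
Parallel to the incline, ΣF = 0 gives f = m g sin θ + P = 480.4 + 215 = 695.4 N (up-slope positive).
Maximum static friction available: μ_s N = 0.48 × 1030 = 494.5 N.
|695.4| exceeds 494.5 N, so the block slips down-slope; friction is kinetic, f = μ_k N = 0.39×1030 = 402 N.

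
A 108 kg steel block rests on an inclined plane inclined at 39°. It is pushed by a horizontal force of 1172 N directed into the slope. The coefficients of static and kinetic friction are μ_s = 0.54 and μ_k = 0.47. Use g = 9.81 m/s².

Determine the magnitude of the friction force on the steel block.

Normal direction: N = m g cos θ + P sin θ = 1561 N.
Along the incline, the net driving force (taking up-slope positive) is P cos θ − m g sin θ = 910.8 − 666.8 = 244.1 N, so equilibrium requires friction f = -244.1 N (down-slope).
Maximum static friction: μ_s N = 0.54 × 1561 = 842.9 N.
|f_req| = 244.1 ≤ 842.9 N → the steel block is in equilibrium; friction equals the required value.

f ≈ 244 N (down the incline)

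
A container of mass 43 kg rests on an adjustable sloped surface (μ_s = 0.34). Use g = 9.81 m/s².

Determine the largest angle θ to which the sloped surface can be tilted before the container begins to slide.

θ_max ≈ 18.8°

At the slip threshold, m g sin θ = μ_s · m g cos θ, so tan θ = μ_s.
θ_max = arctan(0.34) = 18.8°.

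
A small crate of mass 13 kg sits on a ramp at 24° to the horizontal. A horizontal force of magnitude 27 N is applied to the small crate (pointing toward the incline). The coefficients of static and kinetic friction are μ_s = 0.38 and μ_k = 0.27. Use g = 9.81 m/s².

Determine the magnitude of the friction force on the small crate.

f ≈ 27.2 N (up the incline)

Resolve perpendicular to the incline: N = m g cos θ + P sin θ = 13×9.81×cos 24° + 27×sin 24° = 127.5 N.
Along the incline, the net driving force (taking up-slope positive) is P cos θ − m g sin θ = 24.67 − 51.87 = -27.21 N, so equilibrium requires friction f = 27.21 N (up-slope).
The limit of static friction is μ_s N = 48.44 N.
|f_req| = 27.21 ≤ 48.44 N → the small crate is in equilibrium; friction equals the required value.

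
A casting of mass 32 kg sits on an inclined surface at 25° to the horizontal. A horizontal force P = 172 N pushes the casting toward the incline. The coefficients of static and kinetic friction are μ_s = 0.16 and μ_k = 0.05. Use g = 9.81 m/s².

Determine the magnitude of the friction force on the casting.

f ≈ 23.2 N (down the incline)

Resolve perpendicular to the incline: N = m g cos θ + P sin θ = 32×9.81×cos 25° + 172×sin 25° = 357.2 N.
Along the incline, the net driving force (taking up-slope positive) is P cos θ − m g sin θ = 155.9 − 132.7 = 23.22 N, so equilibrium requires friction f = -23.22 N (down-slope).
Maximum static friction: μ_s N = 0.16 × 357.2 = 57.15 N.
Since 23.22 N is within the 57.15 N limit, the casting stays put and friction is exactly 23.2 N.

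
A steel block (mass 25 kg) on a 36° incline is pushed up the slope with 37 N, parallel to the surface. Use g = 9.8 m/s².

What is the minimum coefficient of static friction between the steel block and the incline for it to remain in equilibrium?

μ_s,min ≈ 0.54

N = m g cos θ = 198.2 N.
Friction must make up the shortfall along the incline: f = m g sin θ − P = 144 − 37 = 107 N.
At the threshold f = μ_s N, so μ_s,min = 107/198.2 = 0.54.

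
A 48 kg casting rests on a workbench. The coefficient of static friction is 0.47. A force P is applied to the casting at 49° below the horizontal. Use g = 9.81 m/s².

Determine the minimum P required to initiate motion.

P ≈ 734 N

N = m g + P sin α (the push presses the casting into the workbench).
At impending slip, P cos α = μ_s N = μ_s (m g + P sin α).
Solving: P (cos α − μ_s sin α) = μ_s m g → P = 0.47×471/(cos 49° − 0.47 sin 49°) = 221/0.3013 = 734 N.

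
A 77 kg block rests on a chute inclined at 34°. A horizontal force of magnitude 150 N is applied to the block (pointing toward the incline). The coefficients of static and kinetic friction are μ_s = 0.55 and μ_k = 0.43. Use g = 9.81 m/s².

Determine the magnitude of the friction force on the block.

f ≈ 298 N (up the incline)

The horizontal push has a component P sin θ into the surface, so N = m g cos θ + P sin θ = 626.2 + 83.88 = 710.1 N.
Along the incline, the net driving force (taking up-slope positive) is P cos θ − m g sin θ = 124.4 − 422.4 = -298 N, so equilibrium requires friction f = 298 N (up-slope).
The limit of static friction is μ_s N = 390.6 N.
Since 298 N is within the 390.6 N limit, the block stays put and friction is exactly 298 N.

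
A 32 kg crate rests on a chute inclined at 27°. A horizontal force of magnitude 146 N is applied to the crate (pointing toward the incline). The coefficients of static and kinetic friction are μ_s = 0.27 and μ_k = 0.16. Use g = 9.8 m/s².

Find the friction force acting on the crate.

Normal direction: N = m g cos θ + P sin θ = 345.7 N.
Parallel to the incline: P cos θ − m g sin θ = 130.1 − 142.4 = -12.28 N; the friction needed to balance this is 12.28 N acting up the slope.
Maximum static friction: μ_s N = 0.27 × 345.7 = 93.34 N.
Since 12.28 N is within the 93.34 N limit, the crate stays put and friction is exactly 12.3 N.

f ≈ 12.3 N (up the incline)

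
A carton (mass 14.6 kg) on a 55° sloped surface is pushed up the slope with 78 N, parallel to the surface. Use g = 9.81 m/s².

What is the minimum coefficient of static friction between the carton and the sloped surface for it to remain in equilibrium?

μ_s,min ≈ 0.479

N = m g cos θ = 82.15 N.
Friction must make up the shortfall along the incline: f = m g sin θ − P = 117.3 − 78 = 39.32 N.
At the threshold f = μ_s N, so μ_s,min = 39.32/82.15 = 0.479.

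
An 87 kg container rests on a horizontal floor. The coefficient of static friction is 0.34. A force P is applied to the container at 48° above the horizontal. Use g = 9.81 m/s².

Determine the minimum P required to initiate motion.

P ≈ 315 N

N = m g − P sin α (the pull lifts the container).
At impending slip, P cos α = μ_s N = μ_s (m g − P sin α).
Solving: P (cos α + μ_s sin α) = μ_s m g → P = 0.34×853/(cos 48° + 0.34 sin 48°) = 290/0.9218 = 315 N.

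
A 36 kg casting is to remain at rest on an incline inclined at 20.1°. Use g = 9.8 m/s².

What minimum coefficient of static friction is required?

At the slip threshold m g sin θ = μ_s m g cos θ, so μ_s,min = tan θ.
μ_s,min = tan 20.1° = 0.366.

μ_s,min ≈ 0.366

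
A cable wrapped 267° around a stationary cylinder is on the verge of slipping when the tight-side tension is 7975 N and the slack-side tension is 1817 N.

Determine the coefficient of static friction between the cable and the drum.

T₂/T₁ = e^{μβ} → μ = ln(T₂/T₁)/β.
β = 267° = 4.66 rad.
μ = ln(7975/1817)/4.66 = ln(4.389)/4.66 = 0.317.

μ ≈ 0.317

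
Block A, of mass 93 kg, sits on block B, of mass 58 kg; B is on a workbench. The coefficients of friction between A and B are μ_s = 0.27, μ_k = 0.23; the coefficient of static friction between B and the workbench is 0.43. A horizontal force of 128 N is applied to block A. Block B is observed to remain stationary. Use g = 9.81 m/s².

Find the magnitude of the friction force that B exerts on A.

The normal force B exerts on A is simply A's weight, N₁ = 912.3 N.
Maximum static friction on A from B: μ_s N₁ = 0.27×912.3 = 246.3 N.
P = 128 N is within that limit, so A and B move together (both at rest); the A–B friction is simply f₁ = P = 128 N.
B experiences an equal 128 N forward from A (third law). B is in equilibrium, so the floor supplies f₂ = 128 N of static friction (limit μ_s(m_A+m_B)g = 637 N, not exceeded).

f ≈ 128 N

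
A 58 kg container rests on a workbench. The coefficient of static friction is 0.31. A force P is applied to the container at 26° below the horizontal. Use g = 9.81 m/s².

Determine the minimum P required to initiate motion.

P ≈ 231 N

N = m g + P sin α (the push presses the container into the workbench).
At impending slip, P cos α = μ_s N = μ_s (m g + P sin α).
Solving: P (cos α − μ_s sin α) = μ_s m g → P = 0.31×569/(cos 26° − 0.31 sin 26°) = 176/0.7629 = 231 N.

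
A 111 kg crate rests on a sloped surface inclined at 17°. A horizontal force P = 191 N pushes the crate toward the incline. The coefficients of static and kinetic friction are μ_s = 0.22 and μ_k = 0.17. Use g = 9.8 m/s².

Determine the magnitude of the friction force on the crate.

The horizontal push has a component P sin θ into the surface, so N = m g cos θ + P sin θ = 1040 + 55.84 = 1096 N.
Along the incline, the net driving force (taking up-slope positive) is P cos θ − m g sin θ = 182.7 − 318 = -135.4 N, so equilibrium requires friction f = 135.4 N (up-slope).
The limit of static friction is μ_s N = 241.1 N.
|f_req| = 135.4 ≤ 241.1 N → the crate is in equilibrium; friction equals the required value.

f ≈ 135 N (up the incline)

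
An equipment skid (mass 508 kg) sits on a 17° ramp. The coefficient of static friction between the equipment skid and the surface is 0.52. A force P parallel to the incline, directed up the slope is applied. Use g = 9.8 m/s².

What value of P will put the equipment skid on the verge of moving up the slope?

P ≈ 3930 N

At impending motion up the slope, friction acts down-slope at its limit: f = μ_s N.
P is parallel to the surface, so N = m g cos θ = 4760 N.
Along the incline: P = m g sin θ + μ_s N = 1460 + 0.52×4760 = 3930 N.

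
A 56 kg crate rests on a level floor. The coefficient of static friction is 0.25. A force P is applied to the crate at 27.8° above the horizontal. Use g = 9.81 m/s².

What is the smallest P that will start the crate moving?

P ≈ 137 N

N = m g − P sin α (the pull lifts the crate).
At impending slip, P cos α = μ_s N = μ_s (m g − P sin α).
Solving: P (cos α + μ_s sin α) = μ_s m g → P = 0.25×549/(cos 27.8° + 0.25 sin 27.8°) = 137/1.001 = 137 N.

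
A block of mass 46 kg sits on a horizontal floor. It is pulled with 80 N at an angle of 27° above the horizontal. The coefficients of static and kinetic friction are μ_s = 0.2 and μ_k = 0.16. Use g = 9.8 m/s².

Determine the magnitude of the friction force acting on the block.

The vertical component of P reduces the normal force: N = m g − P sin α = 450.8 − 36.32 = 414.5 N.
For equilibrium, f = P cos α = 80×cos 27° = 71.28 N.
μ_s N = 0.2 × 414.5 = 82.9 N.
71.28 ≤ 82.9 N → static; friction equals the required 71.3 N.

f ≈ 71.3 N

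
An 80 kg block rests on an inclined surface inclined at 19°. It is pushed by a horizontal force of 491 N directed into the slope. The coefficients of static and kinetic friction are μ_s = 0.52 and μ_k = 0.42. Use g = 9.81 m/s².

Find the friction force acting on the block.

f ≈ 209 N (down the incline)

Normal direction: N = m g cos θ + P sin θ = 901.9 N.
Parallel to the incline: P cos θ − m g sin θ = 464.2 − 255.5 = 208.7 N; the friction needed to balance this is 208.7 N acting down the slope.
The limit of static friction is μ_s N = 469 N.
|f_req| = 208.7 ≤ 469 N → the block is in equilibrium; friction equals the required value.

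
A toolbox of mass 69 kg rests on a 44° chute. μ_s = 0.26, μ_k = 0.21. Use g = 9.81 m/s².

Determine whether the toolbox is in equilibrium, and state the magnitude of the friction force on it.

N = m g cos θ = 487 N.
Down-slope weight component: m g sin θ = 470 N.
μ_s N = 127 N.
470 > 127 N, so it slides; kinetic friction f = μ_k N = 0.21×487 = 102 N.

f ≈ 102 N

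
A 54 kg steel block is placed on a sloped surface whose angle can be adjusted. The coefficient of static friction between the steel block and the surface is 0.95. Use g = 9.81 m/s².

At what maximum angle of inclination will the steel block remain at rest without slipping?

At the slip threshold, m g sin θ = μ_s · m g cos θ, so tan θ = μ_s.
θ_max = arctan(0.95) = 43.5°.

θ_max ≈ 43.5°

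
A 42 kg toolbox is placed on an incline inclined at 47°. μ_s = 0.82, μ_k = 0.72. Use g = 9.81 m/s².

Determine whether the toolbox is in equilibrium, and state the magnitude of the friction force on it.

f ≈ 202 N

N = m g cos θ = 281 N.
Down-slope weight component: m g sin θ = 301 N.
μ_s N = 230 N.
301 > 230 N, so it slides; kinetic friction f = μ_k N = 0.72×281 = 202 N.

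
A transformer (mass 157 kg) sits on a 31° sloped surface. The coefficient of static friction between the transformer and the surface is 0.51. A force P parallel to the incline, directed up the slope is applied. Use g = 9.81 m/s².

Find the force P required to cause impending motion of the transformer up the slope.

At impending motion up the slope, friction acts down-slope at its limit: f = μ_s N.
P is parallel to the surface, so N = m g cos θ = 1320 N.
Along the incline: P = m g sin θ + μ_s N = 793 + 0.51×1320 = 1470 N.

P ≈ 1470 N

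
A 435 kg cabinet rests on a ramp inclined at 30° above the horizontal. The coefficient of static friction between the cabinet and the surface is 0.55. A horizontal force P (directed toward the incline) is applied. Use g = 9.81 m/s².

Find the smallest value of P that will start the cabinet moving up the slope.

At impending motion up the slope, friction acts down-slope at its limit: f = μ_s N.
Perpendicular to the incline: N = m g cos θ + P sin θ.
Along the incline: P cos θ = m g sin θ + μ_s N = m g sin θ + μ_s (m g cos θ + P sin θ).
Solving, P (cos θ − μ_s sin θ) = m g (sin θ + μ_s cos θ), so P = 435×9.81×(sin 30° + 0.55 cos 30°)/(cos 30° − 0.55 sin 30°) = 4270×0.9763/0.591 = 7050 N.

P ≈ 7050 N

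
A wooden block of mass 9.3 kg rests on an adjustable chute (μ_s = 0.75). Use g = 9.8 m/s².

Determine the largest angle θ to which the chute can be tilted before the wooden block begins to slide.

θ_max ≈ 36.9°

At the slip threshold, m g sin θ = μ_s · m g cos θ, so tan θ = μ_s.
θ_max = arctan(0.75) = 36.9°.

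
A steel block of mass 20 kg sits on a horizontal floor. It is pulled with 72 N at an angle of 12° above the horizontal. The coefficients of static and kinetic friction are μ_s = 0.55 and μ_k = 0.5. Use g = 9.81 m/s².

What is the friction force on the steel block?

N = m g − P sin α = 196.2 − 72×sin 12° = 181.2 N.
The horizontal driving force is P cos α = 70.43 N, so equilibrium needs friction f = 70.43 N.
The static-friction limit is μ_s N = 99.68 N.
Since 70.43 N does not exceed the limit, the steel block stays at rest and f = 70.4 N.

f ≈ 70.4 N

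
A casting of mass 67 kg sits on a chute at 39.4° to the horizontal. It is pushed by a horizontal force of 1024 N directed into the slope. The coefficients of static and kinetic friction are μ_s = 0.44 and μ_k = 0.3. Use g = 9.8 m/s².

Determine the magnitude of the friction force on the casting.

The horizontal push has a component P sin θ into the surface, so N = m g cos θ + P sin θ = 507.4 + 650 = 1157 N.
Along the incline, the net driving force (taking up-slope positive) is P cos θ − m g sin θ = 791.3 − 416.8 = 374.5 N, so equilibrium requires friction f = -374.5 N (down-slope).
Maximum static friction: μ_s N = 0.44 × 1157 = 509.2 N.
|f_req| = 374.5 ≤ 509.2 N → the casting is in equilibrium; friction equals the required value.

f ≈ 375 N (down the incline)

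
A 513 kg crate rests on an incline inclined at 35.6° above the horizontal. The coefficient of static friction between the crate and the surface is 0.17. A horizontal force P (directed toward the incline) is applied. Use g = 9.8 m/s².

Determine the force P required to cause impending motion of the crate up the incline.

At impending motion up the slope, friction acts down-slope at its limit: f = μ_s N.
Perpendicular to the incline: N = m g cos θ + P sin θ.
Along the incline: P cos θ = m g sin θ + μ_s N = m g sin θ + μ_s (m g cos θ + P sin θ).
Solving, P (cos θ − μ_s sin θ) = m g (sin θ + μ_s cos θ), so P = 513×9.8×(sin 35.6° + 0.17 cos 35.6°)/(cos 35.6° − 0.17 sin 35.6°) = 5030×0.7204/0.7141 = 5070 N.

P ≈ 5070 N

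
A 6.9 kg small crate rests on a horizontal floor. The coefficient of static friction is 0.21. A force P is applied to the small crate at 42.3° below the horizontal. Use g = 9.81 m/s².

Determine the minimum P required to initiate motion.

P ≈ 23.8 N

N = m g + P sin α (the push presses the small crate into the horizontal floor).
At impending slip, P cos α = μ_s N = μ_s (m g + P sin α).
Solving: P (cos α − μ_s sin α) = μ_s m g → P = 0.21×67.7/(cos 42.3° − 0.21 sin 42.3°) = 14.2/0.5983 = 23.8 N.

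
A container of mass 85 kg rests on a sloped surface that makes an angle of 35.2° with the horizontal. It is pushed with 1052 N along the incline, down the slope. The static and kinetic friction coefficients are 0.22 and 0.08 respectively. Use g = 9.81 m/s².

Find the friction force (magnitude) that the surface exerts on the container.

f ≈ 54.5 N (up the incline)

Normal force: N = m g cos θ = 85 × 9.81 × cos 35.2° = 681.4 N.
For equilibrium along the incline the friction force must supply f = m g sin θ + P = 480.7 + 1052 = 1533 N (positive meaning up-slope).
The static-friction ceiling is μ_s N = 0.22 × 681.4 = 149.9 N.
|1533| exceeds 149.9 N, so the container slips down-slope; friction is kinetic, f = μ_k N = 0.08×681.4 = 54.5 N.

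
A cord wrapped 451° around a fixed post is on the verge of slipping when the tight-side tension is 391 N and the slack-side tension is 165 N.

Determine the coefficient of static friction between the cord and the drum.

T₂/T₁ = e^{μβ} → μ = ln(T₂/T₁)/β.
β = 451° = 7.871 rad.
μ = ln(391/165)/7.871 = ln(2.37)/7.871 = 0.11.

μ ≈ 0.11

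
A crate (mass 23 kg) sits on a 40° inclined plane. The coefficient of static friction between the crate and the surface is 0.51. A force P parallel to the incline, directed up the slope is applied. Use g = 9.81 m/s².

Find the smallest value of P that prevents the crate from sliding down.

The crate tends to slide down (tan θ > μ_s), so at the point of impending slip friction acts up-slope at its limit: f = μ_s N.
P is parallel to the surface, so N = m g cos θ = 173 N.
Along the incline: P + μ_s N = m g sin θ, so P = 145 − 0.51×173 = 56.9 N.

P_min ≈ 56.9 N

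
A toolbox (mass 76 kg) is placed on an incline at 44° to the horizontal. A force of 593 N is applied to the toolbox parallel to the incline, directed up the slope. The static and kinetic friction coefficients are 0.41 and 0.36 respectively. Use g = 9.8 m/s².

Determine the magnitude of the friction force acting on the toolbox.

The normal reaction is N = m g cos θ = 535.8 N.
The friction needed for equilibrium is m g sin θ − P = 517.4 − 593 = -75.62 N, measured positive up-slope.
Static friction can supply at most μ_s N = 219.7 N.
Since |-75.62| ≤ 219.7 N, static friction is sufficient; f equals the required value, not μ_s N.

f ≈ 75.6 N (down the incline)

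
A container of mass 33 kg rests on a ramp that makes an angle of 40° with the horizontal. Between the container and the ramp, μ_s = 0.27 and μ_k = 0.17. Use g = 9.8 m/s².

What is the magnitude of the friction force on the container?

f ≈ 42.1 N (up the incline)

The normal reaction is N = m g cos θ = 247.7 N.
For equilibrium along the incline, friction must balance the weight component: f = m g sin θ = 207.9 N up the slope.
Maximum static friction available: μ_s N = 0.27 × 247.7 = 66.89 N.
Since |207.9| > 66.89 N, static friction cannot hold it; the container slides down the incline and kinetic friction applies: f = μ_k N = 0.17 × 247.7 = 42.1 N.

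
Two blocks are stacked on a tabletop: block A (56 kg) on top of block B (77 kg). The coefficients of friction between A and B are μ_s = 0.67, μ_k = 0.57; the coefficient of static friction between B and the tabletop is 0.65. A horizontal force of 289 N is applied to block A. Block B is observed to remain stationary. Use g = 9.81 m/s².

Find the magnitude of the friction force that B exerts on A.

Between the blocks, N₁ = m_A g = 549.4 N.
Maximum static friction on A from B: μ_s N₁ = 0.67×549.4 = 368.1 N.
P = 289 N is within that limit, so A and B move together (both at rest); the A–B friction is simply f₁ = P = 289 N.
By Newton's third law B feels 289 N forward from A. With B stationary, the floor's static friction on B balances it: f₂ = 289 N (well within μ_s(m_A+m_B)g = 848.1 N).

f ≈ 289 N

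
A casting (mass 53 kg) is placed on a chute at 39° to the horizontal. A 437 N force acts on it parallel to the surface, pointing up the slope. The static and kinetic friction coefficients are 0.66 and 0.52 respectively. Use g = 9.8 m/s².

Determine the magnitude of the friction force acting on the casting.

Normal force: N = m g cos θ = 53 × 9.8 × cos 39° = 403.6 N.
For equilibrium along the incline the friction force must supply f = m g sin θ − P = 326.9 − 437 = -110.1 N (positive meaning up-slope).
Maximum static friction available: μ_s N = 0.66 × 403.6 = 266.4 N.
Since |-110.1| ≤ 266.4 N, no slip — friction simply equals what equilibrium demands.

f ≈ 110 N (down the incline)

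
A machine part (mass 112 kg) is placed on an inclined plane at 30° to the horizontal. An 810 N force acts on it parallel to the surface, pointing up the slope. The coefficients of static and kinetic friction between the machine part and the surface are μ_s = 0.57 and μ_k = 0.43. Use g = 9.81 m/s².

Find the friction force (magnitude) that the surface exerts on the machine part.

f ≈ 261 N (down the incline)

Perpendicular to the surface, N = m g cos θ = 112·9.81·cos 30° = 951.5 N.
For equilibrium along the incline the friction force must supply f = m g sin θ − P = 549.4 − 810 = -260.6 N (positive meaning up-slope).
Maximum static friction available: μ_s N = 0.57 × 951.5 = 542.4 N.
Since |-260.6| ≤ 542.4 N, the machine part remains in static equilibrium and friction takes exactly the required value.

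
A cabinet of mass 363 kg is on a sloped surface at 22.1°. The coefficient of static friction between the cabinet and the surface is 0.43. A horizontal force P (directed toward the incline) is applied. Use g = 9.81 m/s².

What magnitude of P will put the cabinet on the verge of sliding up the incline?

At impending motion up the slope, friction acts down-slope at its limit: f = μ_s N.
Perpendicular to the incline: N = m g cos θ + P sin θ.
Along the incline: P cos θ = m g sin θ + μ_s N = m g sin θ + μ_s (m g cos θ + P sin θ).
Solving, P (cos θ − μ_s sin θ) = m g (sin θ + μ_s cos θ), so P = 363×9.81×(sin 22.1° + 0.43 cos 22.1°)/(cos 22.1° − 0.43 sin 22.1°) = 3560×0.7746/0.7648 = 3610 N.

P ≈ 3610 N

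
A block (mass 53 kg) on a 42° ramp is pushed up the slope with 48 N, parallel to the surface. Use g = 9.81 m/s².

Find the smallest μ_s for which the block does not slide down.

μ_s,min ≈ 0.776

N = m g cos θ = 386.4 N.
Friction must make up the shortfall along the incline: f = m g sin θ − P = 347.9 − 48 = 299.9 N.
At the threshold f = μ_s N, so μ_s,min = 299.9/386.4 = 0.776.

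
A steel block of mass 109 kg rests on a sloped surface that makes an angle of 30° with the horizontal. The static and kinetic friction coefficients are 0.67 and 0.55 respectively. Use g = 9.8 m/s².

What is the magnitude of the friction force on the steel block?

f ≈ 534 N (up the incline)

The normal reaction is N = m g cos θ = 925.1 N.
For equilibrium along the incline, friction must balance the weight component: f = m g sin θ = 534.1 N up the slope.
Static friction can supply at most μ_s N = 619.8 N.
Since |534.1| ≤ 619.8 N, the steel block remains in static equilibrium and friction takes exactly the required value.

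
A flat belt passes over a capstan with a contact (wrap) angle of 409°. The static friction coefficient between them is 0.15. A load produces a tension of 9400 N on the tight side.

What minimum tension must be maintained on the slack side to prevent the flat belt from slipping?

T_min ≈ 3220 N

Capstan equation at impending slip: T_tight/T_slack = e^{μβ}.
β = 409° = 7.138 rad; e^{μβ} = e^{0.15×7.138} = 2.918.
T_slack = T_tight / e^{μβ} = 9400 / 2.918 = 3220 N.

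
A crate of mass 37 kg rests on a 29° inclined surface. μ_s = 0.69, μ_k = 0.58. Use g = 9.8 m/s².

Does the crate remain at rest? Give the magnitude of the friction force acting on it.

f ≈ 176 N

N = m g cos θ = 317 N.
Down-slope weight component: m g sin θ = 176 N.
μ_s N = 219 N.
176 ≤ 219 N, so it stays put; friction = 176 N.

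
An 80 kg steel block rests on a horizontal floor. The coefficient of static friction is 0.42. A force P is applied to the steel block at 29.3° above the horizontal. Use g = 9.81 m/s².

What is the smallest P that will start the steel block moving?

N = m g − P sin α (the pull lifts the steel block).
At impending slip, P cos α = μ_s N = μ_s (m g − P sin α).
Solving: P (cos α + μ_s sin α) = μ_s m g → P = 0.42×785/(cos 29.3° + 0.42 sin 29.3°) = 330/1.078 = 306 N.

P ≈ 306 N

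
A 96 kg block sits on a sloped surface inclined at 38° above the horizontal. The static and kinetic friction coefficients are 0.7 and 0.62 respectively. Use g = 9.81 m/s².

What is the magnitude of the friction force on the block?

f ≈ 460 N (up the incline)

The normal reaction is N = m g cos θ = 742.1 N.
For equilibrium along the incline, friction must balance the weight component: f = m g sin θ = 579.8 N up the slope.
Static friction can supply at most μ_s N = 519.5 N.
Since |579.8| > 519.5 N, static friction cannot hold it; the block slides down the incline and kinetic friction applies: f = μ_k N = 0.62 × 742.1 = 460 N.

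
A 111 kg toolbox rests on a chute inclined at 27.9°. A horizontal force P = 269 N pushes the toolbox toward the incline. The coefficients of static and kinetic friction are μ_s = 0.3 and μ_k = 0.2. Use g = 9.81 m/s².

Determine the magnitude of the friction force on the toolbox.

Resolve perpendicular to the incline: N = m g cos θ + P sin θ = 111×9.81×cos 27.9° + 269×sin 27.9° = 1088 N.
Along the incline, the net driving force (taking up-slope positive) is P cos θ − m g sin θ = 237.7 − 509.5 = -271.8 N, so equilibrium requires friction f = 271.8 N (up-slope).
Maximum static friction: μ_s N = 0.3 × 1088 = 326.5 N.
Since 271.8 N is within the 326.5 N limit, the toolbox stays put and friction is exactly 272 N.

f ≈ 272 N (up the incline)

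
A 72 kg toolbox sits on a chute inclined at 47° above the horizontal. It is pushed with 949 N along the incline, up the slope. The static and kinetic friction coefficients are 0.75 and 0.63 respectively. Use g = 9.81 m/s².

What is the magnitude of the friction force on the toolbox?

Normal force: N = m g cos θ = 72 × 9.81 × cos 47° = 481.7 N.
Parallel to the incline, ΣF = 0 gives f = m g sin θ − P = 516.6 − 949 = -432.4 N (up-slope positive).
Maximum static friction available: μ_s N = 0.75 × 481.7 = 361.3 N.
|-432.4| exceeds 361.3 N, so the toolbox slips up-slope; friction is kinetic, f = μ_k N = 0.63×481.7 = 303 N.

f ≈ 303 N (down the incline)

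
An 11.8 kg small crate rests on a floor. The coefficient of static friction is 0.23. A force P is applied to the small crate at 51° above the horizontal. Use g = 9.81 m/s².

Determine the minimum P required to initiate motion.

P ≈ 32.9 N

N = m g − P sin α (the pull lifts the small crate).
At impending slip, P cos α = μ_s N = μ_s (m g − P sin α).
Solving: P (cos α + μ_s sin α) = μ_s m g → P = 0.23×116/(cos 51° + 0.23 sin 51°) = 26.6/0.8081 = 32.9 N.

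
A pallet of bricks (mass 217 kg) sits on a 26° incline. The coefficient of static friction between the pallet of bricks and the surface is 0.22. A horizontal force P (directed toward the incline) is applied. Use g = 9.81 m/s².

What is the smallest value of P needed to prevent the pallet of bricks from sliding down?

The pallet of bricks tends to slide down (tan θ > μ_s), so at the point of impending slip friction acts up-slope at its limit: f = μ_s N.
Perpendicular to the incline: N = m g cos θ + P sin θ.
Along the incline: P cos θ + μ_s N = m g sin θ, i.e. P cos θ + μ_s (m g cos θ + P sin θ) = m g sin θ.
Solving, P (cos θ + μ_s sin θ) = m g (sin θ − μ_s cos θ), so P = 2130×0.2406/0.9952 = 515 N.

P_min ≈ 515 N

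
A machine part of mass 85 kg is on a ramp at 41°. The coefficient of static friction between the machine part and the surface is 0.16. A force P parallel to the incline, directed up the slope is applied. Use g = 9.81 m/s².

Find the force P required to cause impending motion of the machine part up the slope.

At impending motion up the slope, friction acts down-slope at its limit: f = μ_s N.
P is parallel to the surface, so N = m g cos θ = 629 N.
Along the incline: P = m g sin θ + μ_s N = 547 + 0.16×629 = 648 N.

P ≈ 648 N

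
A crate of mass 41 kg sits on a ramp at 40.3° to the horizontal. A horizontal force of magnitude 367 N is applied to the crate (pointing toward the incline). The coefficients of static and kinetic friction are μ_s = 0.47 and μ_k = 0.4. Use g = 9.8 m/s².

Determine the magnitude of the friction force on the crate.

Normal direction: N = m g cos θ + P sin θ = 543.8 N.
Along the incline, the net driving force (taking up-slope positive) is P cos θ − m g sin θ = 279.9 − 259.9 = 20.02 N, so equilibrium requires friction f = -20.02 N (down-slope).
The limit of static friction is μ_s N = 255.6 N.
Since 20.02 N is within the 255.6 N limit, the crate stays put and friction is exactly 20 N.

f ≈ 20 N (down the incline)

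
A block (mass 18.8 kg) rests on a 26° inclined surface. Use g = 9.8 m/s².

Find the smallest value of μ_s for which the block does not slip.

μ_s,min ≈ 0.488

At the slip threshold m g sin θ = μ_s m g cos θ, so μ_s,min = tan θ.
μ_s,min = tan 26° = 0.488.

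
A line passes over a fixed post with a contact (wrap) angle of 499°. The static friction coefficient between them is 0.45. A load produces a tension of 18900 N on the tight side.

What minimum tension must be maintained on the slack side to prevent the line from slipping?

T_min ≈ 375 N

Capstan equation at impending slip: T_tight/T_slack = e^{μβ}.
β = 499° = 8.709 rad; e^{μβ} = e^{0.45×8.709} = 50.36.
T_slack = T_tight / e^{μβ} = 18900 / 50.36 = 375 N.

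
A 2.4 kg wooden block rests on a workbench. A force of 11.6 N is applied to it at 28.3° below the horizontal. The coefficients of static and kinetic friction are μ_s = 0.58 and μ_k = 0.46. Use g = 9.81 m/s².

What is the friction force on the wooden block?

f ≈ 10.2 N

N = m g + P sin α = 23.54 + 11.6×sin 28.3° = 29.04 N.
For equilibrium, f = P cos α = 11.6×cos 28.3° = 10.21 N.
μ_s N = 0.58 × 29.04 = 16.85 N.
10.21 ≤ 16.85 N → static; friction equals the required 10.2 N.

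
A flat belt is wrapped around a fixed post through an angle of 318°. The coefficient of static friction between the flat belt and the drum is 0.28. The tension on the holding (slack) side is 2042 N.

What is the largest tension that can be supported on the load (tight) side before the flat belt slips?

T_max ≈ 9660 N

At impending slip the capstan equation gives T₂/T₁ = e^{μβ} with β in radians.
β = 318° × π/180 = 5.55 rad.
e^{μβ} = e^{0.28×5.55} = 4.731.
T₂ = T₁ · e^{μβ} = 2042 × 4.731 = 9660 N.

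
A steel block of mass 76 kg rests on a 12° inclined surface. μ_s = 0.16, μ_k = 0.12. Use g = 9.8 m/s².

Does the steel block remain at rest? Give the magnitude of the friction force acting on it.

N = m g cos θ = 729 N.
Down-slope weight component: m g sin θ = 155 N.
μ_s N = 117 N.
155 > 117 N, so it slides; kinetic friction f = μ_k N = 0.12×729 = 87.4 N.

f ≈ 87.4 N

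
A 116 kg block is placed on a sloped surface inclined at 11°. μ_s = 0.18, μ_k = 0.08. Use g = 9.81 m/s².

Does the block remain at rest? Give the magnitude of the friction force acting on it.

N = m g cos θ = 1120 N.
Down-slope weight component: m g sin θ = 217 N.
μ_s N = 201 N.
217 > 201 N, so it slides; kinetic friction f = μ_k N = 0.08×1120 = 89.4 N.

f ≈ 89.4 N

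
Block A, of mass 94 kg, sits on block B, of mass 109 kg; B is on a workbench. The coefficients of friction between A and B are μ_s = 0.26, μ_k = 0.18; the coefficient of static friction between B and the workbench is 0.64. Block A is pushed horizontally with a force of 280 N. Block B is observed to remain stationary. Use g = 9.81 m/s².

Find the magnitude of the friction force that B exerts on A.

The normal force B exerts on A is simply A's weight, N₁ = 922.1 N.
So the A–B interface can sustain at most μ_s N₁ = 239.8 N of static friction.
Since P = 280 N > 239.8 N, A slides on B; the A–B friction is kinetic: f₁ = μ_k N₁ = 0.18×922.1 = 166 N.
B experiences an equal 166 N forward from A (third law). B is in equilibrium, so the floor supplies f₂ = 166 N of static friction (limit μ_s(m_A+m_B)g = 1275 N, not exceeded).

f ≈ 166 N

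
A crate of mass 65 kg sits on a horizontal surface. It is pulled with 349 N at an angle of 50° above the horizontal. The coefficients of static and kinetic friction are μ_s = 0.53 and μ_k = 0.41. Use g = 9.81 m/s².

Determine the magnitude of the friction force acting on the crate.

f ≈ 152 N

The vertical component of P reduces the normal force: N = m g − P sin α = 637.6 − 267.3 = 370.3 N.
For equilibrium, f = P cos α = 349×cos 50° = 224.3 N.
The static-friction limit is μ_s N = 196.3 N.
The required friction exceeds μ_s N, so the crate moves and f = μ_k N = 152 N.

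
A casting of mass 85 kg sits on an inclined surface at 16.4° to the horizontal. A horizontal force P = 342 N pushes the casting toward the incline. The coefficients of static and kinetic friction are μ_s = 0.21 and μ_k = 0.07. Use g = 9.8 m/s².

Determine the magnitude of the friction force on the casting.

The horizontal push has a component P sin θ into the surface, so N = m g cos θ + P sin θ = 799.1 + 96.56 = 895.7 N.
Along the incline, the net driving force (taking up-slope positive) is P cos θ − m g sin θ = 328.1 − 235.2 = 92.89 N, so equilibrium requires friction f = -92.89 N (down-slope).
Maximum static friction: μ_s N = 0.21 × 895.7 = 188.1 N.
|f_req| = 92.89 ≤ 188.1 N → the casting is in equilibrium; friction equals the required value.

f ≈ 92.9 N (down the incline)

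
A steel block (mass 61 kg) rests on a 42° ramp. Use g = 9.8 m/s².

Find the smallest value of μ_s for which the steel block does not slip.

At the slip threshold m g sin θ = μ_s m g cos θ, so μ_s,min = tan θ.
μ_s,min = tan 42° = 0.9.

μ_s,min ≈ 0.9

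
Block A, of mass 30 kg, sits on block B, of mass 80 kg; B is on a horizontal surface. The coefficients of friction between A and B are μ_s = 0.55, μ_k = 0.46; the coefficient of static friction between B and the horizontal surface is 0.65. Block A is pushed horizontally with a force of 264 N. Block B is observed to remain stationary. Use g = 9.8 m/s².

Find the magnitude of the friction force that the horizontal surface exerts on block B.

Normal force at the A–B interface: N₁ = m_A g = 294 N.
Maximum static friction on A from B: μ_s N₁ = 0.55×294 = 161.7 N.
P = 264 N exceeds that limit, so A slips over B and the interface friction becomes kinetic: f₁ = μ_k N₁ = 0.46×294 = 135 N.
By Newton's third law B feels 135 N forward from A. With B stationary, the floor's static friction on B balances it: f₂ = 135 N (well within μ_s(m_A+m_B)g = 700.7 N).

f ≈ 135 N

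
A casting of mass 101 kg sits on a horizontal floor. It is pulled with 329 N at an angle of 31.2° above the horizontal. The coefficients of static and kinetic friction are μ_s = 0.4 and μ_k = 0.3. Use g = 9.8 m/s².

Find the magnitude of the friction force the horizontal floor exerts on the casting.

f ≈ 281 N

The vertical component of P reduces the normal force: N = m g − P sin α = 989.8 − 170.4 = 819.4 N.
Horizontally, friction must balance P cos α = 281.4 N.
μ_s N = 0.4 × 819.4 = 327.7 N.
281.4 ≤ 327.7 N → static; friction equals the required 281 N.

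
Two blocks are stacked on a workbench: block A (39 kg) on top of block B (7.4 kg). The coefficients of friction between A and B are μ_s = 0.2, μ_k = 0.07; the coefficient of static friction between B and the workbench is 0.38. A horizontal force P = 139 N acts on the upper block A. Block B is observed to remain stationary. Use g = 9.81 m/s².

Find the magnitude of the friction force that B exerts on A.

Between the blocks, N₁ = m_A g = 382.6 N.
Maximum static friction on A from B: μ_s N₁ = 0.2×382.6 = 76.52 N.
P = 139 N exceeds that limit, so A slips over B and the interface friction becomes kinetic: f₁ = μ_k N₁ = 0.07×382.6 = 26.8 N.
B experiences an equal 26.8 N forward from A (third law). B is in equilibrium, so the floor supplies f₂ = 26.8 N of static friction (limit μ_s(m_A+m_B)g = 173 N, not exceeded).

f ≈ 26.8 N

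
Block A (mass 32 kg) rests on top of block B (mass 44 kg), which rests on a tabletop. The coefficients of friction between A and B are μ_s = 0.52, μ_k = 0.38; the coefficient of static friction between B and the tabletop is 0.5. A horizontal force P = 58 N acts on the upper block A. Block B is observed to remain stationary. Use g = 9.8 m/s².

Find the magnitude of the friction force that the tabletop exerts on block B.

The normal force B exerts on A is simply A's weight, N₁ = 313.6 N.
So the A–B interface can sustain at most μ_s N₁ = 163.1 N of static friction.
Since P = 58 N ≤ 163.1 N, A does not slip on B; friction on A equals P = 58 N.
B experiences an equal 58 N forward from A (third law). B is in equilibrium, so the floor supplies f₂ = 58 N of static friction (limit μ_s(m_A+m_B)g = 372.4 N, not exceeded).

f ≈ 58 N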